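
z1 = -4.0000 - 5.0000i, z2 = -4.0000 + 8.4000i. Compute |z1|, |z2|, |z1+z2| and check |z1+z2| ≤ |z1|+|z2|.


|z1| = sqrt((-4)^2 + (-5)^2) = sqrt(41) = 6.4031
|z2| = sqrt((-4)^2 + 8.4^2) = sqrt(86.56) = 9.3038
z1+z2 = -8.0000 + 3.4000i
|z1+z2| = sqrt(75.56) = 8.6925
|z1|+|z2| = 6.4031 + 9.3038 = 15.7069

|z1+z2| = 8.6925 ≤ |z1|+|z2| = 15.7069 (verified)


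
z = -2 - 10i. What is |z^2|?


|z| = sqrt(4+100) = sqrt(104) = 10.1980
|z^2| = |z|^2 = (sqrt(104))^2 = 104

|z^2| = 104


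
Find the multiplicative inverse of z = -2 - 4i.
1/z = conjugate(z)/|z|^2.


|z|^2 = 4+16 = 20
1/z = (-2 + 4i)/20

1/z = -0.1000 + 0.2000i


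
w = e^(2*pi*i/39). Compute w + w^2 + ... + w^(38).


With w = e^(2*pi*i/39), all 39 of the 39th roots of unity w^0 = 1, w, ..., w^(38) sum to 0: 1 + w + ... + w^(38) = (1 - w^39)/(1 - w) = 0 since w^39 = 1, w ≠ 1.
Removing the root 1: w + w^2 + ... + w^(38) = 0 - 1 = -1

Sum = -1


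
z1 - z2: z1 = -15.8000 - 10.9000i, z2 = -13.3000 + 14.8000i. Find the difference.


Real: -15.8 + 13.3 = -2.5
Imag: -10.9 - 14.8 = -25.7

-2.5000 - 25.7000i


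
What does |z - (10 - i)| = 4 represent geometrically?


|z - z0| = r is a circle with center z0 and radius r.
Center = (10, -1), radius = 4

Circle with center (10, -1) and radius 4


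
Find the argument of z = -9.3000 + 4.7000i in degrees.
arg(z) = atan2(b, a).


Re = -9.3, Im = 4.7
arg = atan2(4.7, -9.3) = 153.1890 degrees

arg(z) = 153.1890 degrees


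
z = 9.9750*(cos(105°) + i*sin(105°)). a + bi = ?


a = 9.9750*cos(105°) = 9.9750*(-0.25882) = -2.5817
b = 9.9750*sin(105°) = 9.9750*0.965926 = 9.6351

-2.5817 + 9.6351i


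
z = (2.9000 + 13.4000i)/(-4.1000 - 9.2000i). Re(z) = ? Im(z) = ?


Multiply by conjugate: (2.9000 + 13.4000i)(-4.1000 + 9.2000i) / ((-4.1)^2 + (-9.2)^2)
Numerator real = 2.9*(-4.1) + 13.4*(-9.2) = -135.17
Numerator imag = 13.4*(-4.1) - 2.9*(-9.2) = -28.26
Denominator = 101.45
Re(z) = -135.17/101.45 = -1.3324
Im(z) = -28.26/101.45 = -0.2786

Re(z) = -1.3324, Im(z) = -0.2786


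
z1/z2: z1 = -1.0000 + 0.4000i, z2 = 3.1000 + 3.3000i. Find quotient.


Conjugate of z2 = 3.1000 - 3.3000i
Numerator: (-1.0000 + 0.4000i)(3.1000 - 3.3000i) = -1.7800 + 4.5400i
Denominator: 3.1^2 + 3.3^2 = 20.5
Result = (-1.7800 + 4.5400i)/20.5

-0.0868 + 0.2215i


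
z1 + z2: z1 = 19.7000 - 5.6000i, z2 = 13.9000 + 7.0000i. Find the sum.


Real: 19.7 + 13.9 = 33.6
Imag: -5.6 + 7 = 1.4

33.6000 + 1.4000i


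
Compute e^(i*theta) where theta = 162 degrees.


cos(162°) = -0.9511
sin(162°) = 0.3090

e^(i*162°) = -0.9511 + 0.3090i


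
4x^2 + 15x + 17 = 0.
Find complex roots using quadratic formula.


disc = 15^2 - 4*4*17 = 225 - 272 = -47
sqrt(|disc|) = sqrt(47) = 6.8557
Real part = -15/(2*4) = -1.8750
Imag part = 6.8557/(2*4) = 0.8570

-1.8750 ± 0.8570i


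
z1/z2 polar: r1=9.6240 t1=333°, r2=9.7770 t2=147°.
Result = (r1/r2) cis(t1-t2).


r = 9.6240 / 9.7770 = 0.9844
theta = 333° - 147° = 186° = 186° (mod 360)

0.9844 cis(186°)


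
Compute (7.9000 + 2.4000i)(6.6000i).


Real = 7.9*0 - 2.4*6.6 = 0 - 15.84 = -15.84
Imag = 7.9*6.6 + 0*2.4 = 52.14 + 0 = 52.14

-15.8400 + 52.1400i


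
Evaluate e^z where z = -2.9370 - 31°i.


e^-2.9370 = 0.053025
cos(-31°) = 0.8572
sin(-31°) = -0.515
Real = 0.053025*0.8572 = 0.0455
Imag = 0.053025*(-0.515) = -0.0273

0.0455 - 0.0273i


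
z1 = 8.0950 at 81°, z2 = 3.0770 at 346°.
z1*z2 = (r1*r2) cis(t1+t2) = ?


r = 8.0950 * 3.0770 = 24.9083
theta = 81° + 346° = 427° = 67° (mod 360)

24.9083 cis(67°)


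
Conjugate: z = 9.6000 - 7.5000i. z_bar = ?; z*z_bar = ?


z_bar = 9.6000 + 7.5000i
z*z_bar = 9.6^2 + (-7.5)^2 = 92.16 + 56.25 = 148.41

z_bar = 9.6000 + 7.5000i, z*z_bar = 148.41


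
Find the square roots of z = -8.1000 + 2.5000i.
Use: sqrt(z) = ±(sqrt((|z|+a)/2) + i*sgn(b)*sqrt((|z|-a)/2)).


|z| = sqrt(65.61+6.25) = 8.4770
sqrt((|z|+a)/2) = sqrt((8.4770+(-8.1))/2) = sqrt(0.1885) = 0.4342
sqrt((|z|-a)/2) = sqrt((8.4770-(-8.1))/2) = sqrt(8.2885) = 2.8790

±(0.4342 + 2.8790i) i.e. 0.4342 + 2.8790i and -0.4342 - 2.8790i


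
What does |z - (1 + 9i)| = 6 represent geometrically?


|z - z0| = r is a circle with center z0 and radius r.
Center = (1, 9), radius = 6

Circle with center (1, 9) and radius 6


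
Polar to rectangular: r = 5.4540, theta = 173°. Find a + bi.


a = 5.4540*cos(173°) = 5.4540*(-0.992546) = -5.4133
b = 5.4540*sin(173°) = 5.4540*0.12187 = 0.6647

-5.4133 + 0.6647i


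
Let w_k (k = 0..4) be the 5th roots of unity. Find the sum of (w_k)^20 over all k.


The roots are w_k = w^k with w = e^(2*pi*i/5), and (w^k)^20 = (w^20)^k.
So S = 1 + u + u^2 + ... + u^(4) with u = w^20.
20 = 4*5 + 0, so 20 is a multiple of 5 and u = (w^5)^4 = 1.
Every one of the 5 terms equals 1: S = 5

S = 5


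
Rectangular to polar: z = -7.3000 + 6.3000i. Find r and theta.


r = sqrt(53.29+39.69) = sqrt(92.98) = 9.6426
theta = atan2(6.3, -7.3) = 139.2054 degrees

r = 9.6426, theta = 139.2054 degrees


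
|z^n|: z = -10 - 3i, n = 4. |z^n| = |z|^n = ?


|z| = sqrt(100+9) = sqrt(109) = 10.4403
|z^4| = |z|^4 = (sqrt(109))^4 = 109^2 = 11881

|z^4| = 11881


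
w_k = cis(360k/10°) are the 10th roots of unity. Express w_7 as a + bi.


Angle = 360*7/10 = 252°
a = cos(252°) = -0.3090
b = sin(252°) = -0.9511

-0.3090 - 0.9511i


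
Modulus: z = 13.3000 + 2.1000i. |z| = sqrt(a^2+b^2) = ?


|z| = sqrt(13.3^2 + 2.1^2) = sqrt(176.89 + 4.41) = sqrt(181.3) = 13.4648

|z| = 13.4648


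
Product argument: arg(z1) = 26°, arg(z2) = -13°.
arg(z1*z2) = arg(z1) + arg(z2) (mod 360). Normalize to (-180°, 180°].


arg(z1*z2) = 26° - 13° = 13°
Normalized to (-180°, 180°]: 13°

13°


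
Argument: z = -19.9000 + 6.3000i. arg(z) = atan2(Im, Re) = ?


Re = -19.9, Im = 6.3
arg = atan2(6.3, -19.9) = 162.4331 degrees

arg(z) = 162.4331 degrees


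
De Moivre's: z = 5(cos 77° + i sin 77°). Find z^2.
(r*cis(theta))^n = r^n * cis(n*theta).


r^2 = 5^2 = 25
n*theta = 2*77° = 154° = 154° (mod 360)
a = 25*cos(154°) = -22.4699
b = 25*sin(154°) = 10.9593

25 cis(154°) = -22.4699 + 10.9593i


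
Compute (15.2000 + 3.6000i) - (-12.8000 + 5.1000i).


Real: 15.2 + 12.8 = 28
Imag: 3.6 - 5.1 = -1.5

28.0000 - 1.5000i


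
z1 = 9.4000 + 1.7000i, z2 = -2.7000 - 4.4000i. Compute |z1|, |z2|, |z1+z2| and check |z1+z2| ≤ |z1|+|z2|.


|z1| = sqrt(9.4^2 + 1.7^2) = sqrt(91.25) = 9.5525
|z2| = sqrt((-2.7)^2 + (-4.4)^2) = sqrt(26.65) = 5.1624
z1+z2 = 6.7000 - 2.7000i
|z1+z2| = sqrt(52.18) = 7.2236
|z1|+|z2| = 9.5525 + 5.1624 = 14.7149

|z1+z2| = 7.2236 ≤ |z1|+|z2| = 14.7149 (verified)


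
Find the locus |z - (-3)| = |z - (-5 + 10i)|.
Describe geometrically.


Equal distances means the locus is the perpendicular bisector of z1 and z2.
Midpoint = ((-3+(-5))/2, (0+10)/2) = (-4.0000, 5.0000)

Perpendicular bisector through (-4.0000, 5.0000)


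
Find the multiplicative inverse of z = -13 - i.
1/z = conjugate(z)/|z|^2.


|z|^2 = 169+1 = 170
1/z = (-13 + 1i)/170

1/z = -0.0765 + 0.0059i


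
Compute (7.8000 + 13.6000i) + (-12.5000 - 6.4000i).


Real: 7.8 - 12.5 = -4.7
Imag: 13.6 - 6.4 = 7.2

-4.7000 + 7.2000i


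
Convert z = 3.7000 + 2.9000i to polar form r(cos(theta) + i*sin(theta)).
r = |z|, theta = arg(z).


r = sqrt(13.69+8.41) = sqrt(22.1) = 4.7011
theta = atan2(2.9, 3.7) = 38.0888 degrees

r = 4.7011, theta = 38.0888 degrees


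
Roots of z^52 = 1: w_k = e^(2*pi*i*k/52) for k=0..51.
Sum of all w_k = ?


The sum of all 52th roots of unity is 0.
Geometric series: (1 - w^52)/(1 - w) = (1-1)/(1-w) = 0 since w^52 = 1, w ≠ 1.
Alternatively: coefficient of z^51 in z^52 - 1 is 0.

0


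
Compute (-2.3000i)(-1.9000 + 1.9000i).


Real = 0*(-1.9) - (-2.3)*1.9 = 0 - (-4.37) = 4.37
Imag = 0*1.9 - (1.9)*(-2.3) = 0 + 4.37 = 4.37

4.3700 + 4.3700i


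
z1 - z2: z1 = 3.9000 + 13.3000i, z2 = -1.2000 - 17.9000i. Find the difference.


Real: 3.9 + 1.2 = 5.1
Imag: 13.3 + 17.9 = 31.2

5.1000 + 31.2000i


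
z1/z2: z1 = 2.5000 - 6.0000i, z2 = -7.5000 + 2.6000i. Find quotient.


Conjugate of z2 = -7.5000 - 2.6000i
Numerator: (2.5000 - 6.0000i)(-7.5000 - 2.6000i) = -34.3500 + 38.5000i
Denominator: (-7.5)^2 + 2.6^2 = 63.01
Result = (-34.3500 + 38.5000i)/63.01

-0.5452 + 0.6110i


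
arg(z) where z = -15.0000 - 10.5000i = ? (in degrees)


Re = -15, Im = -10.5
arg = atan2(-10.5, -15) = -145.0080 degrees

arg(z) = -145.0080 degrees


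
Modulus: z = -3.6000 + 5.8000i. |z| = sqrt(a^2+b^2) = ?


|z| = sqrt((-3.6)^2 + 5.8^2) = sqrt(12.96 + 33.64) = sqrt(46.6) = 6.8264

|z| = 6.8264


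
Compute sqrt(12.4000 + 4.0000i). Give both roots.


|z| = sqrt(153.76+16) = 13.0292
sqrt((|z|+a)/2) = sqrt((13.0292+12.4)/2) = sqrt(12.7146) = 3.5658
sqrt((|z|-a)/2) = sqrt((13.0292-12.4)/2) = sqrt(0.3146) = 0.5609

±(3.5658 + 0.5609i) i.e. 3.5658 + 0.5609i and -3.5658 - 0.5609i


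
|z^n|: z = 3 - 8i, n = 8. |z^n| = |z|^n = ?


|z| = sqrt(9+64) = sqrt(73) = 8.5440
|z^8| = |z|^8 = (sqrt(73))^8 = 73^4 = 28398241

|z^8| = 28398241


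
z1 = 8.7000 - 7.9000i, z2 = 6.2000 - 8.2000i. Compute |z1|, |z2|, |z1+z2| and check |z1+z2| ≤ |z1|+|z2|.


|z1| = sqrt(8.7^2 + (-7.9)^2) = sqrt(138.1) = 11.7516
|z2| = sqrt(6.2^2 + (-8.2)^2) = sqrt(105.68) = 10.2801
z1+z2 = 14.9000 - 16.1000i
|z1+z2| = sqrt(481.22) = 21.9367
|z1|+|z2| = 11.7516 + 10.2801 = 22.0317

|z1+z2| = 21.9367 ≤ |z1|+|z2| = 22.0317 (verified)


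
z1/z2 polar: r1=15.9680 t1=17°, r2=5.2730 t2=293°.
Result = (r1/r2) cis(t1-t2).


r = 15.9680 / 5.2730 = 3.0283
theta = 17° - 293° = -276° = 84° (mod 360)

3.0283 cis(84°)


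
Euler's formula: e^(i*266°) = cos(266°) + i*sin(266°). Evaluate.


cos(266°) = -0.0698
sin(266°) = -0.9976

e^(i*266°) = -0.0698 - 0.9976i


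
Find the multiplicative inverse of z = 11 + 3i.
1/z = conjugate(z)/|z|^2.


|z|^2 = 121+9 = 130
1/z = (11 - 3i)/130

1/z = 0.0846 - 0.0231i


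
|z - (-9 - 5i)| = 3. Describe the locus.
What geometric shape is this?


|z - z0| = r is a circle with center z0 and radius r.
Center = (-9, -5), radius = 3

Circle with center (-9, -5) and radius 3


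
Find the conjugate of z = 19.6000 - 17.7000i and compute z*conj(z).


z_bar = 19.6000 + 17.7000i
z*z_bar = 19.6^2 + (-17.7)^2 = 384.16 + 313.29 = 697.45

z_bar = 19.6000 + 17.7000i, z*z_bar = 697.45


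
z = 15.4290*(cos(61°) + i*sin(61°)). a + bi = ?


a = 15.4290*cos(61°) = 15.4290*0.48481 = 7.4801
b = 15.4290*sin(61°) = 15.4290*0.87462 = 13.4945

7.4801 + 13.4945i


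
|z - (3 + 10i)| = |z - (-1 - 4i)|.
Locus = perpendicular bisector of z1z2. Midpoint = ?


Equal distances means the locus is the perpendicular bisector of z1 and z2.
Midpoint = ((3+(-1))/2, (10+(-4))/2) = (1.0000, 3.0000)

Perpendicular bisector through (1.0000, 3.0000)


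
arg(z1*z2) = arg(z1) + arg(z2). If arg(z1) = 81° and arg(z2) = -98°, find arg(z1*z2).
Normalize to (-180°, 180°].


arg(z1*z2) = 81° - 98° = -17°
Normalized to (-180°, 180°]: -17°

-17°


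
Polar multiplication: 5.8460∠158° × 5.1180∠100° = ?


r = 5.8460 * 5.1180 = 29.9198
theta = 158° + 100° = 258° = 258° (mod 360)

29.9198 cis(258°)


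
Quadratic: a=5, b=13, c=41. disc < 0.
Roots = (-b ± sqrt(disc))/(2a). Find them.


disc = 13^2 - 4*5*41 = 169 - 820 = -651
sqrt(|disc|) = sqrt(651) = 25.5147
Real part = -13/(2*5) = -1.3000
Imag part = 25.5147/(2*5) = 2.5515

-1.3000 ± 2.5515i


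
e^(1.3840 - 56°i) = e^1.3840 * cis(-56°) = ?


e^1.3840 = 3.99083
cos(-56°) = 0.55919
sin(-56°) = -0.82904
Real = 3.99083*0.55919 = 2.2316
Imag = 3.99083*(-0.82904) = -3.3086

2.2316 - 3.3086i


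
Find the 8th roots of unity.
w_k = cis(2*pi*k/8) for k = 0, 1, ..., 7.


The 8th roots of unity are cis(360k/8°) for k=0..7
Angle step = 360/8 = 45°
Primitive root: cis(45°)
Primitive root = 0.7071 + 0.7071i

8 roots at angles: 0°, 45°, 90°, 135°, 180°, 225°, 270°, 315°


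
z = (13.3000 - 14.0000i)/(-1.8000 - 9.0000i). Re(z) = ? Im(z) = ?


Multiply by conjugate: (13.3000 - 14.0000i)(-1.8000 + 9.0000i) / ((-1.8)^2 + (-9)^2)
Numerator real = 13.3*(-1.8) - (14)*(-9) = 102.06
Numerator imag = -14*(-1.8) - 13.3*(-9) = 144.9
Denominator = 84.24
Re(z) = 102.06/84.24 = 1.2115
Im(z) = 144.9/84.24 = 1.7201

Re(z) = 1.2115, Im(z) = 1.7201


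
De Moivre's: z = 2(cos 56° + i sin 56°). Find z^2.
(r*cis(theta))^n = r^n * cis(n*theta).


r^2 = 2^2 = 4
n*theta = 2*56° = 112° = 112° (mod 360)
a = 4*cos(112°) = -1.4984
b = 4*sin(112°) = 3.7087

4 cis(112°) = -1.4984 + 3.7087i


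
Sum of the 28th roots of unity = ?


The sum of all 28th roots of unity is 0.
Geometric series: (1 - w^28)/(1 - w) = (1-1)/(1-w) = 0 since w^28 = 1, w ≠ 1.
Alternatively: coefficient of z^27 in z^28 - 1 is 0.

0


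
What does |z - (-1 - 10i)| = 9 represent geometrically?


|z - z0| = r is a circle with center z0 and radius r.
Center = (-1, -10), radius = 9

Circle with center (-1, -10) and radius 9


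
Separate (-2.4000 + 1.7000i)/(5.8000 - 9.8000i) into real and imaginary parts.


Multiply by conjugate: (-2.4000 + 1.7000i)(5.8000 + 9.8000i) / (5.8^2 + (-9.8)^2)
Numerator real = -2.4*5.8 + 1.7*(-9.8) = -30.58
Numerator imag = 1.7*5.8 - (-2.4)*(-9.8) = -13.66
Denominator = 129.68
Re(z) = -30.58/129.68 = -0.2358
Im(z) = -13.66/129.68 = -0.1053

Re(z) = -0.2358, Im(z) = -0.1053


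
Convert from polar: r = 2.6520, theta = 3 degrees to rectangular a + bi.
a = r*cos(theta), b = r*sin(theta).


a = 2.6520*cos(3°) = 2.6520*0.99863 = 2.6484
b = 2.6520*sin(3°) = 2.6520*0.05234 = 0.1388

2.6484 + 0.1388i


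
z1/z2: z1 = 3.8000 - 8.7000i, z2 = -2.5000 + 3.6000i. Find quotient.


Conjugate of z2 = -2.5000 - 3.6000i
Numerator: (3.8000 - 8.7000i)(-2.5000 - 3.6000i) = -40.8200 + 8.0700i
Denominator: (-2.5)^2 + 3.6^2 = 19.21
Result = (-40.8200 + 8.0700i)/19.21

-2.1249 + 0.4201i


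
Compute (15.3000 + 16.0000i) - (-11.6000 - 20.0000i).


Real: 15.3 + 11.6 = 26.9
Imag: 16 + 20 = 36

26.9000 + 36.0000i


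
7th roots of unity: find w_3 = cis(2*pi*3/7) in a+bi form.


Angle = 360*3/7 = 154.2857°
a = cos(154.2857°) = -0.9010
b = sin(154.2857°) = 0.4339

-0.9010 + 0.4339i


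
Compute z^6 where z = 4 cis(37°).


r^6 = 4^6 = 4096
n*theta = 6*37° = 222° = 222° (mod 360)
a = 4096*cos(222°) = -3043.9212
b = 4096*sin(222°) = -2740.7590

4096 cis(222°) = -3043.9212 - 2740.7590i


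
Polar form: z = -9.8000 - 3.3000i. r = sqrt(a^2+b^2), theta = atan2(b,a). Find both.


r = sqrt(96.04+10.89) = sqrt(106.93) = 10.3407
theta = atan2(-3.3, -9.8) = -161.3898 degrees

r = 10.3407, theta = -161.3898 degrees


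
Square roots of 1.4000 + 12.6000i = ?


|z| = sqrt(1.96+158.76) = 12.6775
sqrt((|z|+a)/2) = sqrt((12.6775+1.4)/2) = sqrt(7.0388) = 2.6531
sqrt((|z|-a)/2) = sqrt((12.6775-1.4)/2) = sqrt(5.6388) = 2.3746

±(2.6531 + 2.3746i) i.e. 2.6531 + 2.3746i and -2.6531 - 2.3746i


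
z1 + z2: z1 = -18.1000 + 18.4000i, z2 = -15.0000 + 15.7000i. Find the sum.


Real: -18.1 - 15 = -33.1
Imag: 18.4 + 15.7 = 34.1

-33.1000 + 34.1000i


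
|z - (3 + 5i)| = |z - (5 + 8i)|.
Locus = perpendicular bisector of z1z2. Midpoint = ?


Equal distances means the locus is the perpendicular bisector of z1 and z2.
Midpoint = ((3+5)/2, (5+8)/2) = (4.0000, 6.5000)

Perpendicular bisector through (4.0000, 6.5000)


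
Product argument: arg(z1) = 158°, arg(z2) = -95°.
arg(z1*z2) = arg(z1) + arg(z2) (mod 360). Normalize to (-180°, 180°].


arg(z1*z2) = 158° - 95° = 63°
Normalized to (-180°, 180°]: 63°

63°


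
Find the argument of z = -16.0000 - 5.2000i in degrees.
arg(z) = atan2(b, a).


Re = -16, Im = -5.2
arg = atan2(-5.2, -16) = -161.9958 degrees

arg(z) = -161.9958 degrees


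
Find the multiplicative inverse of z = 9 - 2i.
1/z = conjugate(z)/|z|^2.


|z|^2 = 81+4 = 85
1/z = (9 + 2i)/85

1/z = 0.1059 + 0.0235i


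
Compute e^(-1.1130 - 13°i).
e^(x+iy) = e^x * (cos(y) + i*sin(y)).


e^-1.1130 = 0.3286
cos(-13°) = 0.9744
sin(-13°) = -0.225
Real = 0.3286*0.9744 = 0.3202
Imag = 0.3286*(-0.225) = -0.0739

0.3202 - 0.0739i


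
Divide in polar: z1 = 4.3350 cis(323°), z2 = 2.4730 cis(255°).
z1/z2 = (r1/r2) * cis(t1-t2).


r = 4.3350 / 2.4730 = 1.7529
theta = 323° - 255° = 68° = 68° (mod 360)

1.7529 cis(68°)


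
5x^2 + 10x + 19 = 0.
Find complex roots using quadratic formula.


disc = 10^2 - 4*5*19 = 100 - 380 = -280
sqrt(|disc|) = sqrt(280) = 16.7332
Real part = -10/(2*5) = -1.0000
Imag part = 16.7332/(2*5) = 1.6733

-1.0000 ± 1.6733i


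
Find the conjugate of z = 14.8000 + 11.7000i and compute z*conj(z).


z_bar = 14.8000 - 11.7000i
z*z_bar = 14.8^2 + 11.7^2 = 219.04 + 136.89 = 355.93

z_bar = 14.8000 - 11.7000i, z*z_bar = 355.93


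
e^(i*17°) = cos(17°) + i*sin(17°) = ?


cos(17°) = 0.9563
sin(17°) = 0.2924

e^(i*17°) = 0.9563 + 0.2924i


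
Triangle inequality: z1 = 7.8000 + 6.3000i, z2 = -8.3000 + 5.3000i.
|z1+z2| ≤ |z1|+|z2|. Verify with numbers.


|z1| = sqrt(7.8^2 + 6.3^2) = sqrt(100.53) = 10.0265
|z2| = sqrt((-8.3)^2 + 5.3^2) = sqrt(96.98) = 9.8478
z1+z2 = -0.5000 + 11.6000i
|z1+z2| = sqrt(134.81) = 11.6108
|z1|+|z2| = 10.0265 + 9.8478 = 19.8743

|z1+z2| = 11.6108 ≤ |z1|+|z2| = 19.8743 (verified)


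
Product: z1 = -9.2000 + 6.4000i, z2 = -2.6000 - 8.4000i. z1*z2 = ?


Real = -9.2*(-2.6) - 6.4*(-8.4) = 23.92 - (-53.76) = 77.68
Imag = -9.2*(-8.4) - (2.6)*6.4 = 77.28 - (16.64) = 60.64

77.6800 + 60.6400i


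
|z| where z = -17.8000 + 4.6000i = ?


|z| = sqrt((-17.8)^2 + 4.6^2) = sqrt(316.84 + 21.16) = sqrt(338) = 18.3848

|z| = 18.3848


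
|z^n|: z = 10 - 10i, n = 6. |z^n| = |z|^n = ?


|z| = sqrt(100+100) = sqrt(200) = 14.1421
|z^6| = |z|^6 = (sqrt(200))^6 = 200^3 = 8000000

|z^6| = 8000000


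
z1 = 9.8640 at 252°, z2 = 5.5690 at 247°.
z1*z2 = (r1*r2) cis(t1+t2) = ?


r = 9.8640 * 5.5690 = 54.9326
theta = 252° + 247° = 499° = 139° (mod 360)

54.9326 cis(139°)


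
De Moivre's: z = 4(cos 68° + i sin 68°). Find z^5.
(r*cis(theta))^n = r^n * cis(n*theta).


r^5 = 4^5 = 1024
n*theta = 5*68° = 340° = 340° (mod 360)
a = 1024*cos(340°) = 962.2452
b = 1024*sin(340°) = -350.2286

1024 cis(340°) = 962.2452 - 350.2286i


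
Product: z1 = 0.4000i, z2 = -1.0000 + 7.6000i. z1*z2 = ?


Real = 0*(-1) - 0.4*7.6 = 0 - 3.04 = -3.04
Imag = 0*7.6 - (1)*0.4 = 0 - (0.4) = -0.4

-3.0400 - 0.4000i


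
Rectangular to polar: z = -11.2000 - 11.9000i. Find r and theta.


r = sqrt(125.44+141.61) = sqrt(267.05) = 16.3417
theta = atan2(-11.9, -11.2) = -133.2643 degrees

r = 16.3417, theta = -133.2643 degrees


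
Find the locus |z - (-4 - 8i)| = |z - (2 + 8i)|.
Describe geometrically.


Equal distances means the locus is the perpendicular bisector of z1 and z2.
Midpoint = ((-4+2)/2, (-8+8)/2) = (-1.0000, 0)

Perpendicular bisector through (-1.0000, 0)


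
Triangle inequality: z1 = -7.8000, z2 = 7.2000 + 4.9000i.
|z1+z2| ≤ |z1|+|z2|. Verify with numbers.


|z1| = sqrt((-7.8)^2 + 0^2) = sqrt(60.84) = 7.8000
|z2| = sqrt(7.2^2 + 4.9^2) = sqrt(75.85) = 8.7092
z1+z2 = -0.6000 + 4.9000i
|z1+z2| = sqrt(24.37) = 4.9366
|z1|+|z2| = 7.8000 + 8.7092 = 16.5092

|z1+z2| = 4.9366 ≤ |z1|+|z2| = 16.5092 (verified)


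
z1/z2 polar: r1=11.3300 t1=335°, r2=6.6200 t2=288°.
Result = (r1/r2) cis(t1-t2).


r = 11.3300 / 6.6200 = 1.7115
theta = 335° - 288° = 47° = 47° (mod 360)

1.7115 cis(47°)


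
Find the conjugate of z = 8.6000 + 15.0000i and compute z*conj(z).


z_bar = 8.6000 - 15.0000i
z*z_bar = 8.6^2 + 15^2 = 73.96 + 225 = 298.96

z_bar = 8.6000 - 15.0000i, z*z_bar = 298.96


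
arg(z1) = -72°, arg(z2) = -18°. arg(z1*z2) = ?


arg(z1*z2) = -72° - 18° = -90°
Normalized to (-180°, 180°]: -90°

-90°


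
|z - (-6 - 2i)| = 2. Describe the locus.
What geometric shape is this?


|z - z0| = r is a circle with center z0 and radius r.
Center = (-6, -2), radius = 2

Circle with center (-6, -2) and radius 2


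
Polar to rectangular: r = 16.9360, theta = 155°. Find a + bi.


a = 16.9360*cos(155°) = 16.9360*(-0.906308) = -15.3492
b = 16.9360*sin(155°) = 16.9360*0.42262 = 7.1575

-15.3492 + 7.1575i


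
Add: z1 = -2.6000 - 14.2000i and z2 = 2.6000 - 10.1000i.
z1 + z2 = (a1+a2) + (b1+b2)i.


Real: -2.6 + 2.6 = 0
Imag: -14.2 - 10.1 = -24.3

-24.3000i


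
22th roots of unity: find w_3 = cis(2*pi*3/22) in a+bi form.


Angle = 360*3/22 = 49.0909°
a = cos(49.0909°) = 0.6549
b = sin(49.0909°) = 0.7557

0.6549 + 0.7557i


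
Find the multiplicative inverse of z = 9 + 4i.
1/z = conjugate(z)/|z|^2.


|z|^2 = 81+16 = 97
1/z = (9 - 4i)/97

1/z = 0.0928 - 0.0412i


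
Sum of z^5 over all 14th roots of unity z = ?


The roots are w_k = w^k with w = e^(2*pi*i/14), and (w^k)^5 = (w^5)^k.
So S = 1 + u + u^2 + ... + u^(13) with u = w^5.
5 = 0*14 + 5, so 5 is not a multiple of 14: u = w^5 ≠ 1 (w is a primitive 14th root), while u^14 = (w^14)^5 = 1.
Geometric series: S = (1 - u^14)/(1 - u) = (1 - 1)/(1 - u) = 0

S = 0


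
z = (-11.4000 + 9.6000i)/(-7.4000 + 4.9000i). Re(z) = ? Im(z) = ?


Multiply by conjugate: (-11.4000 + 9.6000i)(-7.4000 - 4.9000i) / ((-7.4)^2 + 4.9^2)
Numerator real = -11.4*(-7.4) + 9.6*4.9 = 131.4
Numerator imag = 9.6*(-7.4) - (-11.4)*4.9 = -15.18
Denominator = 78.77
Re(z) = 131.4/78.77 = 1.6681
Im(z) = -15.18/78.77 = -0.1927

Re(z) = 1.6681, Im(z) = -0.1927


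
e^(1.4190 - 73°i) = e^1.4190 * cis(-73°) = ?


e^1.4190 = 4.1330
cos(-73°) = 0.29237
sin(-73°) = -0.9563
Real = 4.1330*0.29237 = 1.2084
Imag = 4.1330*(-0.9563) = -3.9524

1.2084 - 3.9524i


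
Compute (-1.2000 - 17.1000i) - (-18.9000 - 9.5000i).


Real: -1.2 + 18.9 = 17.7
Imag: -17.1 + 9.5 = -7.6

17.7000 - 7.6000i


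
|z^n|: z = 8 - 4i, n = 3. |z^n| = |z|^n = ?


|z| = sqrt(64+16) = sqrt(80) = 8.9443
|z^3| = |z|^3 = (sqrt(80))^3 = 80*sqrt(80)

|z^3| = 80*sqrt(80) ≈ 715.5418


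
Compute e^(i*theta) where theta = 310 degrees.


cos(310°) = 0.6428
sin(310°) = -0.7660

e^(i*310°) = 0.6428 - 0.7660i


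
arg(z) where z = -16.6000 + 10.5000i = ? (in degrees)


Re = -16.6, Im = 10.5
arg = atan2(10.5, -16.6) = 147.6854 degrees

arg(z) = 147.6854 degrees


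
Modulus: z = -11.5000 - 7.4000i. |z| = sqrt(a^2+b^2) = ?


|z| = sqrt((-11.5)^2 + (-7.4)^2) = sqrt(132.25 + 54.76) = sqrt(187.01) = 13.6752

|z| = 13.6752


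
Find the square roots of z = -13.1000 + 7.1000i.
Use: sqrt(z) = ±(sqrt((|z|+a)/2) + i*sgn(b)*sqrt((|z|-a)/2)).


|z| = sqrt(171.61+50.41) = 14.9003
sqrt((|z|+a)/2) = sqrt((14.9003+(-13.1))/2) = sqrt(0.9002) = 0.9488
sqrt((|z|-a)/2) = sqrt((14.9003-(-13.1))/2) = sqrt(14.0002) = 3.7417

±(0.9488 + 3.7417i) i.e. 0.9488 + 3.7417i and -0.9488 - 3.7417i


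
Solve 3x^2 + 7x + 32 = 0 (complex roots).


disc = 7^2 - 4*3*32 = 49 - 384 = -335
sqrt(|disc|) = sqrt(335) = 18.3030
Real part = -7/(2*3) = -1.1667
Imag part = 18.3030/(2*3) = 3.0505

-1.1667 ± 3.0505i


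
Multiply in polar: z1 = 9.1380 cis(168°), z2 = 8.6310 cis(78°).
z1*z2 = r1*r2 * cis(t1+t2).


r = 9.1380 * 8.6310 = 78.8701
theta = 168° + 78° = 246° = 246° (mod 360)

78.8701 cis(246°)


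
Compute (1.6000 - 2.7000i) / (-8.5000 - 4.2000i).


Conjugate of z2 = -8.5000 + 4.2000i
Numerator: (1.6000 - 2.7000i)(-8.5000 + 4.2000i) = -2.2600 + 29.6700i
Denominator: (-8.5)^2 + (-4.2)^2 = 89.89
Result = (-2.2600 + 29.6700i)/89.89

-0.0251 + 0.3301i


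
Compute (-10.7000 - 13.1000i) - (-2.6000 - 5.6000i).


Real: -10.7 + 2.6 = -8.1
Imag: -13.1 + 5.6 = -7.5

-8.1000 - 7.5000i


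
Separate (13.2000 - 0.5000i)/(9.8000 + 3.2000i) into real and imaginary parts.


Multiply by conjugate: (13.2000 - 0.5000i)(9.8000 - 3.2000i) / (9.8^2 + 3.2^2)
Numerator real = 13.2*9.8 - (0.5)*3.2 = 127.76
Numerator imag = -0.5*9.8 - 13.2*3.2 = -47.14
Denominator = 106.28
Re(z) = 127.76/106.28 = 1.2021
Im(z) = -47.14/106.28 = -0.4435

Re(z) = 1.2021, Im(z) = -0.4435


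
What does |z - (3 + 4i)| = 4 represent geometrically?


|z - z0| = r is a circle with center z0 and radius r.
Center = (3, 4), radius = 4

Circle with center (3, 4) and radius 4


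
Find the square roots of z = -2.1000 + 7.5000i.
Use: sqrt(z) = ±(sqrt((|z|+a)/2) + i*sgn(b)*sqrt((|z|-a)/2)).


|z| = sqrt(4.41+56.25) = 7.7885
sqrt((|z|+a)/2) = sqrt((7.7885+(-2.1))/2) = sqrt(2.8442) = 1.6865
sqrt((|z|-a)/2) = sqrt((7.7885-(-2.1))/2) = sqrt(4.9442) = 2.2236

±(1.6865 + 2.2236i) i.e. 1.6865 + 2.2236i and -1.6865 - 2.2236i


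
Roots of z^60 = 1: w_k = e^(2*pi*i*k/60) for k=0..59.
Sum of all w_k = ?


The sum of all 60th roots of unity is 0.
Geometric series: (1 - w^60)/(1 - w) = (1-1)/(1-w) = 0 since w^60 = 1, w ≠ 1.
Alternatively: coefficient of z^59 in z^60 - 1 is 0.

0


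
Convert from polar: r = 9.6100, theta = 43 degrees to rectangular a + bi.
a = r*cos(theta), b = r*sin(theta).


a = 9.6100*cos(43°) = 9.6100*0.73135 = 7.0283
b = 9.6100*sin(43°) = 9.6100*0.682 = 6.5540

7.0283 + 6.5540i


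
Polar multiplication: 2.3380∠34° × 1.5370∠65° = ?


r = 2.3380 * 1.5370 = 3.5935
theta = 34° + 65° = 99° = 99° (mod 360)

3.5935 cis(99°)


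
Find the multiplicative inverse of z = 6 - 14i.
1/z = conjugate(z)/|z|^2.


|z|^2 = 36+196 = 232
1/z = (6 + 14i)/232

1/z = 0.0259 + 0.0603i


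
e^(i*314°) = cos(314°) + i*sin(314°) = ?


cos(314°) = 0.6947
sin(314°) = -0.7193

e^(i*314°) = 0.6947 - 0.7193i


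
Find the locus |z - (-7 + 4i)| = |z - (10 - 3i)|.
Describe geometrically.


Equal distances means the locus is the perpendicular bisector of z1 and z2.
Midpoint = ((-7+10)/2, (4+(-3))/2) = (1.5000, 0.5000)

Perpendicular bisector through (1.5000, 0.5000)


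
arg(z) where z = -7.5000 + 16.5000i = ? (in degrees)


Re = -7.5, Im = 16.5
arg = atan2(16.5, -7.5) = 114.4440 degrees

arg(z) = 114.4440 degrees


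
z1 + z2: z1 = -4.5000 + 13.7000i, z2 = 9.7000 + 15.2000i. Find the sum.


Real: -4.5 + 9.7 = 5.2
Imag: 13.7 + 15.2 = 28.9

5.2000 + 28.9000i


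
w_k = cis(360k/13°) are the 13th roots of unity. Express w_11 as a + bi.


Angle = 360*11/13 = 304.6154°
a = cos(304.6154°) = 0.5681
b = sin(304.6154°) = -0.8230

0.5681 - 0.8230i


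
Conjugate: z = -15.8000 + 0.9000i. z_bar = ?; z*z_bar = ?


z_bar = -15.8000 - 0.9000i
z*z_bar = (-15.8)^2 + 0.9^2 = 249.64 + 0.81 = 250.45

z_bar = -15.8000 - 0.9000i, z*z_bar = 250.45


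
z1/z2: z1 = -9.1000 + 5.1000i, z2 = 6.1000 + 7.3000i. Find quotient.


Conjugate of z2 = 6.1000 - 7.3000i
Numerator: (-9.1000 + 5.1000i)(6.1000 - 7.3000i) = -18.2800 + 97.5400i
Denominator: 6.1^2 + 7.3^2 = 90.5
Result = (-18.2800 + 97.5400i)/90.5

-0.2020 + 1.0778i


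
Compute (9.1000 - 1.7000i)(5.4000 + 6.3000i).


Real = 9.1*5.4 - (-1.7)*6.3 = 49.14 - (-10.71) = 59.85
Imag = 9.1*6.3 + 5.4*(-1.7) = 57.33 - (9.18) = 48.15

59.8500 + 48.1500i


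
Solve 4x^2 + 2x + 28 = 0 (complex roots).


disc = 2^2 - 4*4*28 = 4 - 448 = -444
sqrt(|disc|) = sqrt(444) = 21.0713
Real part = -2/(2*4) = -0.2500
Imag part = 21.0713/(2*4) = 2.6339

-0.2500 ± 2.6339i


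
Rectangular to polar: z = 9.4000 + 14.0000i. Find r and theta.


r = sqrt(88.36+196) = sqrt(284.36) = 16.8630
theta = atan2(14, 9.4) = 56.1215 degrees

r = 16.8630, theta = 56.1215 degrees


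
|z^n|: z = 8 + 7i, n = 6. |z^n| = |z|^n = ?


|z| = sqrt(64+49) = sqrt(113) = 10.6301
|z^6| = |z|^6 = (sqrt(113))^6 = 113^3 = 1442897

|z^6| = 1442897


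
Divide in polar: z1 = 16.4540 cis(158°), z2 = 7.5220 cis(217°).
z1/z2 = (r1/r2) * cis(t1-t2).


r = 16.4540 / 7.5220 = 2.1875
theta = 158° - 217° = -59° = 301° (mod 360)

2.1875 cis(301°)


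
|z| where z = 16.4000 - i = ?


|z| = sqrt(16.4^2 + (-1)^2) = sqrt(268.96 + 1) = sqrt(269.96) = 16.4305

|z| = 16.4305


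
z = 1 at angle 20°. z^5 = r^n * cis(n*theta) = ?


r^5 = 1^5 = 1
n*theta = 5*20° = 100° = 100° (mod 360)
a = 1*cos(100°) = -0.1736
b = 1*sin(100°) = 0.9848

1 cis(100°) = -0.1736 + 0.9848i


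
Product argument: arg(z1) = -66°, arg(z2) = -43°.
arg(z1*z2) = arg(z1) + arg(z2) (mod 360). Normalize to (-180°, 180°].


arg(z1*z2) = -66° - 43° = -109°
Normalized to (-180°, 180°]: -109°

-109°


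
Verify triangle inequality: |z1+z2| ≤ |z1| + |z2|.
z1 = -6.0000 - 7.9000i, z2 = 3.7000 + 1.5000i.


|z1| = sqrt((-6)^2 + (-7.9)^2) = sqrt(98.41) = 9.9202
|z2| = sqrt(3.7^2 + 1.5^2) = sqrt(15.94) = 3.9925
z1+z2 = -2.3000 - 6.4000i
|z1+z2| = sqrt(46.25) = 6.8007
|z1|+|z2| = 9.9202 + 3.9925 = 13.9127

|z1+z2| = 6.8007 ≤ |z1|+|z2| = 13.9127 (verified)


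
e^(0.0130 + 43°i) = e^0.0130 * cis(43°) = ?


e^0.0130 = 1.0131
cos(43°) = 0.73135
sin(43°) = 0.682
Real = 1.0131*0.73135 = 0.7409
Imag = 1.0131*0.682 = 0.6909

0.7409 + 0.6909i


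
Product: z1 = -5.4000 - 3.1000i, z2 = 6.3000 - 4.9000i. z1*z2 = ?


Real = -5.4*6.3 - (-3.1)*(-4.9) = -34.02 - 15.19 = -49.21
Imag = -5.4*(-4.9) + 6.3*(-3.1) = 26.46 - (19.53) = 6.93

-49.2100 + 6.9300i


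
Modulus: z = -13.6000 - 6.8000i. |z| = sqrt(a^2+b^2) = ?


|z| = sqrt((-13.6)^2 + (-6.8)^2) = sqrt(184.96 + 46.24) = sqrt(231.2) = 15.2053

|z| = 15.2053


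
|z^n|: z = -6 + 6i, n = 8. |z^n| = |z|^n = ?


|z| = sqrt(36+36) = sqrt(72) = 8.4853
|z^8| = |z|^8 = (sqrt(72))^8 = 72^4 = 26873856

|z^8| = 26873856


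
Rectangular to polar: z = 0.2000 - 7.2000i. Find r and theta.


r = sqrt(0.04+51.84) = sqrt(51.88) = 7.2028
theta = atan2(-7.2, 0.2) = -88.4089 degrees

r = 7.2028, theta = -88.4089 degrees


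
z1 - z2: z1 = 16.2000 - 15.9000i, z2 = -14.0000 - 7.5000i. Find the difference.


Real: 16.2 + 14 = 30.2
Imag: -15.9 + 7.5 = -8.4

30.2000 - 8.4000i


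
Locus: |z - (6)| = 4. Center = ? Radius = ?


|z - z0| = r is a circle with center z0 and radius r.
Center = (6, 0), radius = 4

Circle with center (6, 0) and radius 4


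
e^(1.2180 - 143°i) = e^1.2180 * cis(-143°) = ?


e^1.2180 = 3.3804
cos(-143°) = -0.79864
sin(-143°) = -0.60182
Real = 3.3804*(-0.79864) = -2.6997
Imag = 3.3804*(-0.60182) = -2.0344

-2.6997 - 2.0344i


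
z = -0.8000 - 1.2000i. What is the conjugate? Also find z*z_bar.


z_bar = -0.8000 + 1.2000i
z*z_bar = (-0.8)^2 + (-1.2)^2 = 0.64 + 1.44 = 2.08

z_bar = -0.8000 + 1.2000i, z*z_bar = 2.08


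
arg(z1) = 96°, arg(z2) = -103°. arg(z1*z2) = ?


arg(z1*z2) = 96° - 103° = -7°
Normalized to (-180°, 180°]: -7°

-7°


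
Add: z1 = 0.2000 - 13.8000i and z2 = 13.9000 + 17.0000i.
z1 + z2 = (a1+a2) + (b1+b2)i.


Real: 0.2 + 13.9 = 14.1
Imag: -13.8 + 17 = 3.2

14.1000 + 3.2000i


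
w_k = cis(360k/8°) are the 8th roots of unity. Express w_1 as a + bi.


Angle = 360*1/8 = 45°
a = cos(45°) = 0.7071
b = sin(45°) = 0.7071

0.7071 + 0.7071i


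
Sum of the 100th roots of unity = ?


The sum of all 100th roots of unity is 0.
Geometric series: (1 - w^100)/(1 - w) = (1-1)/(1-w) = 0 since w^100 = 1, w ≠ 1.
Alternatively: coefficient of z^99 in z^100 - 1 is 0.

0


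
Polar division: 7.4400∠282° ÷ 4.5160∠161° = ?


r = 7.4400 / 4.5160 = 1.6475
theta = 282° - 161° = 121° = 121° (mod 360)

1.6475 cis(121°)


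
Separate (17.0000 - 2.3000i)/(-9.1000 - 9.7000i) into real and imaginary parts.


Multiply by conjugate: (17.0000 - 2.3000i)(-9.1000 + 9.7000i) / ((-9.1)^2 + (-9.7)^2)
Numerator real = 17*(-9.1) - (2.3)*(-9.7) = -132.39
Numerator imag = -2.3*(-9.1) - 17*(-9.7) = 185.83
Denominator = 176.9
Re(z) = -132.39/176.9 = -0.7484
Im(z) = 185.83/176.9 = 1.0505

Re(z) = -0.7484, Im(z) = 1.0505


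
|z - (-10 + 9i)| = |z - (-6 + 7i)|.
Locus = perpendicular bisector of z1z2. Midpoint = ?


Equal distances means the locus is the perpendicular bisector of z1 and z2.
Midpoint = ((-10+(-6))/2, (9+7)/2) = (-8.0000, 8.0000)

Perpendicular bisector through (-8.0000, 8.0000)


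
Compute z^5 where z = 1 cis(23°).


r^5 = 1^5 = 1
n*theta = 5*23° = 115° = 115° (mod 360)
a = 1*cos(115°) = -0.4226
b = 1*sin(115°) = 0.9063

1 cis(115°) = -0.4226 + 0.9063i


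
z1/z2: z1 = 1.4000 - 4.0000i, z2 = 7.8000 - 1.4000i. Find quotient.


Conjugate of z2 = 7.8000 + 1.4000i
Numerator: (1.4000 - 4.0000i)(7.8000 + 1.4000i) = 16.5200 - 29.2400i
Denominator: 7.8^2 + (-1.4)^2 = 62.8
Result = (16.5200 - 29.2400i)/62.8

0.2631 - 0.4656i


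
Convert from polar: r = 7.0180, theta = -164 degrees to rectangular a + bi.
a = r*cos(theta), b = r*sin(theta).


a = 7.0180*cos(-164°) = 7.0180*(-0.96126) = -6.7461
b = 7.0180*sin(-164°) = 7.0180*(-0.27564) = -1.9344

-6.7461 - 1.9344i


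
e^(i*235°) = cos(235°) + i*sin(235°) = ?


cos(235°) = -0.5736
sin(235°) = -0.8192

e^(i*235°) = -0.5736 - 0.8192i


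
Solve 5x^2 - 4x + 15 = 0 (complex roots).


disc = (-4)^2 - 4*5*15 = 16 - 300 = -284
sqrt(|disc|) = sqrt(284) = 16.8523
Real part = 4/(2*5) = 0.4000
Imag part = 16.8523/(2*5) = 1.6852

0.4000 ± 1.6852i


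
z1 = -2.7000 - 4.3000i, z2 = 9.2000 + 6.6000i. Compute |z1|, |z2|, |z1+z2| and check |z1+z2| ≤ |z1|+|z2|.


|z1| = sqrt((-2.7)^2 + (-4.3)^2) = sqrt(25.78) = 5.0774
|z2| = sqrt(9.2^2 + 6.6^2) = sqrt(128.2) = 11.3225
z1+z2 = 6.5000 + 2.3000i
|z1+z2| = sqrt(47.54) = 6.8949
|z1|+|z2| = 5.0774 + 11.3225 = 16.3999

|z1+z2| = 6.8949 ≤ |z1|+|z2| = 16.3999 (verified)


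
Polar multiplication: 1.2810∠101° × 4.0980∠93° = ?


r = 1.2810 * 4.0980 = 5.2495
theta = 101° + 93° = 194° = 194° (mod 360)

5.2495 cis(194°)


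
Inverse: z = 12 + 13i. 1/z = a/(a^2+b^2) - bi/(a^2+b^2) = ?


|z|^2 = 144+169 = 313
1/z = (12 - 13i)/313

1/z = 0.0383 - 0.0415i


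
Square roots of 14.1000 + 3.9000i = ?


|z| = sqrt(198.81+15.21) = 14.6294
sqrt((|z|+a)/2) = sqrt((14.6294+14.1)/2) = sqrt(14.3647) = 3.7901
sqrt((|z|-a)/2) = sqrt((14.6294-14.1)/2) = sqrt(0.2647) = 0.5145

±(3.7901 + 0.5145i) i.e. 3.7901 + 0.5145i and -3.7901 - 0.5145i


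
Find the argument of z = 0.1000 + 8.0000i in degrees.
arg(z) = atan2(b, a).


Re = 0.1, Im = 8
arg = atan2(8, 0.1) = 89.2838 degrees

arg(z) = 89.2838 degrees


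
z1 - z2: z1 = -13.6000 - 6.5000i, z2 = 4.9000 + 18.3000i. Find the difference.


Real: -13.6 - 4.9 = -18.5
Imag: -6.5 - 18.3 = -24.8

-18.5000 - 24.8000i


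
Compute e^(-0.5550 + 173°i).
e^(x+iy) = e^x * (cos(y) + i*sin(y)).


e^-0.5550 = 0.5741
cos(173°) = -0.9925
sin(173°) = 0.1219
Real = 0.5741*(-0.9925) = -0.5698
Imag = 0.5741*0.1219 = 0.0700

-0.5698 + 0.0700i


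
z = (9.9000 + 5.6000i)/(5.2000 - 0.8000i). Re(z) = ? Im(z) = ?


Multiply by conjugate: (9.9000 + 5.6000i)(5.2000 + 0.8000i) / (5.2^2 + (-0.8)^2)
Numerator real = 9.9*5.2 + 5.6*(-0.8) = 47
Numerator imag = 5.6*5.2 - 9.9*(-0.8) = 37.04
Denominator = 27.68
Re(z) = 47/27.68 = 1.6980
Im(z) = 37.04/27.68 = 1.3382

Re(z) = 1.6980, Im(z) = 1.3382


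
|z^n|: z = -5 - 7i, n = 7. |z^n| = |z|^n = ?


|z| = sqrt(25+49) = sqrt(74) = 8.6023
|z^7| = |z|^7 = (sqrt(74))^7 = 74^3 * sqrt(74) = 405224*sqrt(74)

|z^7| = 405224*sqrt(74) ≈ 3485868.6540


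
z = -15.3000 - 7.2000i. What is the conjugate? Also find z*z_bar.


z_bar = -15.3000 + 7.2000i
z*z_bar = (-15.3)^2 + (-7.2)^2 = 234.09 + 51.84 = 285.93

z_bar = -15.3000 + 7.2000i, z*z_bar = 285.93


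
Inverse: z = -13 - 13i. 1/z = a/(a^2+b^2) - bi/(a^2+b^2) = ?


|z|^2 = 169+169 = 338
1/z = (-13 + 13i)/338

1/z = -0.0385 + 0.0385i


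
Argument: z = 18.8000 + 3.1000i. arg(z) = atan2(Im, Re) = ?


Re = 18.8, Im = 3.1
arg = atan2(3.1, 18.8) = 9.3635 degrees

arg(z) = 9.3635 degrees


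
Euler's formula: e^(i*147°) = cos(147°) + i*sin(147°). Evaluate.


cos(147°) = -0.8387
sin(147°) = 0.5446

e^(i*147°) = -0.8387 + 0.5446i


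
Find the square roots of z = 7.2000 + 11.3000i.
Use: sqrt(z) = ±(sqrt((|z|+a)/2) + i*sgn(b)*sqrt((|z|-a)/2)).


|z| = sqrt(51.84+127.69) = 13.3989
sqrt((|z|+a)/2) = sqrt((13.3989+7.2)/2) = sqrt(10.2994) = 3.2093
sqrt((|z|-a)/2) = sqrt((13.3989-7.2)/2) = sqrt(3.0994) = 1.7605

±(3.2093 + 1.7605i) i.e. 3.2093 + 1.7605i and -3.2093 - 1.7605i


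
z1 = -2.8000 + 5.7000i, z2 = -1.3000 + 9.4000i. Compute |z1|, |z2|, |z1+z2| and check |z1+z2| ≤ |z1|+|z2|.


|z1| = sqrt((-2.8)^2 + 5.7^2) = sqrt(40.33) = 6.3506
|z2| = sqrt((-1.3)^2 + 9.4^2) = sqrt(90.05) = 9.4895
z1+z2 = -4.1000 + 15.1000i
|z1+z2| = sqrt(244.82) = 15.6467
|z1|+|z2| = 6.3506 + 9.4895 = 15.8401

|z1+z2| = 15.6467 ≤ |z1|+|z2| = 15.8401 (verified)


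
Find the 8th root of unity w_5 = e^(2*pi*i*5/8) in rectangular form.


Angle = 360*5/8 = 225°
a = cos(225°) = -0.7071
b = sin(225°) = -0.7071

-0.7071 - 0.7071i


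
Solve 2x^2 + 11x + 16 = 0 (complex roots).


disc = 11^2 - 4*2*16 = 121 - 128 = -7
sqrt(|disc|) = sqrt(7) = 2.6458
Real part = -11/(2*2) = -2.7500
Imag part = 2.6458/(2*2) = 0.6614

-2.7500 ± 0.6614i


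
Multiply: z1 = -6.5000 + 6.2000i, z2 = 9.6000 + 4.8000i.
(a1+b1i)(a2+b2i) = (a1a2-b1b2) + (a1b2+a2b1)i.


Real = -6.5*9.6 - 6.2*4.8 = -62.4 - 29.76 = -92.16
Imag = -6.5*4.8 + 9.6*6.2 = -31.2 + 59.52 = 28.32

-92.1600 + 28.3200i


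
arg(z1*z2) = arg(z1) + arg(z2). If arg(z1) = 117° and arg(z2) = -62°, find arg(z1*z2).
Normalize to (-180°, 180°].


arg(z1*z2) = 117° - 62° = 55°
Normalized to (-180°, 180°]: 55°

55°


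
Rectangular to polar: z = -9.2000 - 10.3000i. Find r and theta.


r = sqrt(84.64+106.09) = sqrt(190.73) = 13.8105
theta = atan2(-10.3, -9.2) = -131.7714 degrees

r = 13.8105, theta = -131.7714 degrees


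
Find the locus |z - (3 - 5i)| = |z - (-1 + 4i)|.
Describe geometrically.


Equal distances means the locus is the perpendicular bisector of z1 and z2.
Midpoint = ((3+(-1))/2, (-5+4)/2) = (1.0000, -0.5000)

Perpendicular bisector through (1.0000, -0.5000)


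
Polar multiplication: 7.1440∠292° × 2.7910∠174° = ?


r = 7.1440 * 2.7910 = 19.9389
theta = 292° + 174° = 466° = 106° (mod 360)

19.9389 cis(106°)


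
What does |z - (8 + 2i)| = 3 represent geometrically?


|z - z0| = r is a circle with center z0 and radius r.
Center = (8, 2), radius = 3

Circle with center (8, 2) and radius 3


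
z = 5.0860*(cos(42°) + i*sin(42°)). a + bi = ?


a = 5.0860*cos(42°) = 5.0860*0.74314 = 3.7796
b = 5.0860*sin(42°) = 5.0860*0.66913 = 3.4032

3.7796 + 3.4032i


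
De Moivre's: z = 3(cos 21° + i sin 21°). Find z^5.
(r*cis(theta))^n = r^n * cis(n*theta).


r^5 = 3^5 = 243
n*theta = 5*21° = 105° = 105° (mod 360)
a = 243*cos(105°) = -62.8930
b = 243*sin(105°) = 234.7200

243 cis(105°) = -62.8930 + 234.7200i


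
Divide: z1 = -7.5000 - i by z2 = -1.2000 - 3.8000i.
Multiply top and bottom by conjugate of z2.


Conjugate of z2 = -1.2000 + 3.8000i
Numerator: (-7.5000 - i)(-1.2000 + 3.8000i) = 12.8000 - 27.3000i
Denominator: (-1.2)^2 + (-3.8)^2 = 15.88
Result = (12.8000 - 27.3000i)/15.88

0.8060 - 1.7191i


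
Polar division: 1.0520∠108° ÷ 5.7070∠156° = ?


r = 1.0520 / 5.7070 = 0.1843
theta = 108° - 156° = -48° = 312° (mod 360)

0.1843 cis(312°)


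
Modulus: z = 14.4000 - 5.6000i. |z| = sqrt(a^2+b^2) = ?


|z| = sqrt(14.4^2 + (-5.6)^2) = sqrt(207.36 + 31.36) = sqrt(238.72) = 15.4506

|z| = 15.4506


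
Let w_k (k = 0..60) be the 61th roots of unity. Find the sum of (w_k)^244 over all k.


The roots are w_k = w^k with w = e^(2*pi*i/61), and (w^k)^244 = (w^244)^k.
So S = 1 + u + u^2 + ... + u^(60) with u = w^244.
244 = 4*61 + 0, so 244 is a multiple of 61 and u = (w^61)^4 = 1.
Every one of the 61 terms equals 1: S = 61

S = 61


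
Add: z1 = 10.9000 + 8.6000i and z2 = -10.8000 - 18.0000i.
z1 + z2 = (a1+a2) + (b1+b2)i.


Real: 10.9 - 10.8 = 0.1
Imag: 8.6 - 18 = -9.4

0.1000 - 9.4000i


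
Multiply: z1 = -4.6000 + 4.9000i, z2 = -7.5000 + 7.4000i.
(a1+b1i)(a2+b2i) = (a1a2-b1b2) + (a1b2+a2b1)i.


Real = -4.6*(-7.5) - 4.9*7.4 = 34.5 - 36.26 = -1.76
Imag = -4.6*7.4 - (7.5)*4.9 = -34.04 - (36.75) = -70.79

-1.7600 - 70.7900i
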